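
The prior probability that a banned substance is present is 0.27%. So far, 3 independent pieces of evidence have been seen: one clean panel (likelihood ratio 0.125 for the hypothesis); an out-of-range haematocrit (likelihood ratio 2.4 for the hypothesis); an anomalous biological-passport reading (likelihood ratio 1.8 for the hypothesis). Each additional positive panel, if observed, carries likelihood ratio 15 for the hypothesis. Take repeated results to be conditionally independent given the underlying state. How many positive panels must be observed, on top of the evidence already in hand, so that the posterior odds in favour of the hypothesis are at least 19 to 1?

4

Prior odds = 0.0027/0.9973 = 27/9973.
Combined Bayes factor of the evidence already in hand = 0.125 × 2.4 × 1.8 = 0.54.
Odds after that evidence = (27/9973) × 0.54 = 729/498650.
Target odds = 19.
Need 15ⁿ ≥ 19 ÷ (729/498650) = 9474350/729.
15³ = 3375 falls short of 9474350/729 but 15⁴ = 50625 reaches it, so n = 4.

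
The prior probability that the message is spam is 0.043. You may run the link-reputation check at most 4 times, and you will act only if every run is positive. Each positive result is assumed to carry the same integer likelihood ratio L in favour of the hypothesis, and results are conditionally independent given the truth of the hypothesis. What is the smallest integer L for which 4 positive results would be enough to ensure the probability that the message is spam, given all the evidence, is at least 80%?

Prior odds = 0.043/0.957 = 43/957.
Target odds = 0.8/0.2 = 4.
Need L⁴ ≥ 4 ÷ (43/957) = 3828/43.
3⁴ = 81 < 3828/43 ≤ 256 = 4⁴, so L = 4.

4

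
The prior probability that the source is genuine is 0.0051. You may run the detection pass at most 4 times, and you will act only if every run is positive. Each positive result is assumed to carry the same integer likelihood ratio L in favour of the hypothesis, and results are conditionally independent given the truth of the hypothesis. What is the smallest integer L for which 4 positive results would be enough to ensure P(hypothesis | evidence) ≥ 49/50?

10

Prior odds = 0.0051/0.9949 = 51/9949.
Target odds = 0.98/0.02 = 49.
Need L⁴ ≥ 49 ÷ (51/9949) = 487501/51.
9⁴ = 6561 < 487501/51 ≤ 10000 = 10⁴, so L = 10.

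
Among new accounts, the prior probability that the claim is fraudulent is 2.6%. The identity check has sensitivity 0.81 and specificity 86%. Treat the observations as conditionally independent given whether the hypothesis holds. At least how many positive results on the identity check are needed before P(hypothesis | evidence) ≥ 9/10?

4

Prior odds = 0.026/0.974 = 13/487.
False-positive rate = 1 − 0.86 = 0.14; likelihood ratio of a positive = 0.81/0.14 = 81/14.
Target odds: 0.9 ÷ 0.1 = 9.
Need (13/487) × (81/14)ⁿ ≥ 9, i.e. (81/14)ⁿ ≥ 4383/13.
(81/14)³ = 531441/2744 falls short of 4383/13 but (81/14)⁴ = 43046721/38416 reaches it, so n = 4.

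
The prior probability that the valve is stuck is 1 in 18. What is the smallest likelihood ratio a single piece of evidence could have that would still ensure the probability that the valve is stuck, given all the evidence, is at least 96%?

408

Prior odds = (1/18)/(17/18) = 1/17.
Target odds = 0.96/0.04 = 24.
Required Bayes factor = 24 ÷ (1/17) = 408.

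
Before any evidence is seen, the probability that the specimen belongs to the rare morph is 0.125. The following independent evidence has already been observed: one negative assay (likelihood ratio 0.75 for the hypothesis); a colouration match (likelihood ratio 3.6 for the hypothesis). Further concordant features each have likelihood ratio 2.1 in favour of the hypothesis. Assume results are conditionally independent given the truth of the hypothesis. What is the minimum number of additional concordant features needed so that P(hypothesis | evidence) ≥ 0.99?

8

Prior odds = 0.125/0.875 = 1/7.
Combined Bayes factor of the evidence already in hand = 0.75 × 3.6 = 2.7.
Odds after that evidence = (1/7) × 2.7 = 27/70.
Target odds = 0.99/0.01 = 99.
Need 2.1ⁿ ≥ 99 ÷ (27/70) = 770/3.
2.1⁷ ≈180.109 falls short of 770/3 but 2.1⁸ ≈378.229 reaches it, so n = 8.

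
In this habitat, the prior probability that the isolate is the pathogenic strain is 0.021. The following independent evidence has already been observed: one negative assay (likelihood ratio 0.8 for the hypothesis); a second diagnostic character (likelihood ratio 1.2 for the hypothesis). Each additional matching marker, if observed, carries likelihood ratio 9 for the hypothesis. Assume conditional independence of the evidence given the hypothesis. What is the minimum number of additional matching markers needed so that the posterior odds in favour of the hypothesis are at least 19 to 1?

Prior odds = 0.021/0.979 = 21/979.
Combined Bayes factor of the evidence already in hand = 0.8 × 1.2 = 0.96.
Odds after that evidence = (21/979) × 0.96 = 504/24475.
Target odds = 19.
Need 9ⁿ ≥ 19 ÷ (504/24475) = 465025/504.
9³ = 729 falls short of 465025/504 but 9⁴ = 6561 reaches it, so n = 4.

4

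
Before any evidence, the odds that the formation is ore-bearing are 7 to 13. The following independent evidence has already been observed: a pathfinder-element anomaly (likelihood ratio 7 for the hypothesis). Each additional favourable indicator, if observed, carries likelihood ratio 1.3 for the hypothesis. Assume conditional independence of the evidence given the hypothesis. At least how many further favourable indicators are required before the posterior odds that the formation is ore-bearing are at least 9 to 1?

4

Prior odds = 7/13.
Bayes factor of the evidence already in hand = 7.
Odds after that evidence = (7/13) × 7 = 49/13.
Target odds = 9.
Need 1.3ⁿ ≥ 9 ÷ (49/13) = 117/49.
1.3³ = 2.197 falls short of 117/49 but 1.3⁴ = 2.8561 reaches it, so n = 4.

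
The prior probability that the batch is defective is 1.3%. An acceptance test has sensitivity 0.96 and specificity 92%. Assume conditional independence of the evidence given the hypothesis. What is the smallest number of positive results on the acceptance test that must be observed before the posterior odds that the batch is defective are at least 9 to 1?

3

Prior odds = 0.013/0.987 = 13/987.
False-positive rate = 1 − 0.92 = 0.08; likelihood ratio of a positive = 0.96/0.08 = 12.
Target odds = 9.
Need (13/987) × 12ⁿ ≥ 9, i.e. 12ⁿ ≥ 8883/13.
12² = 144 falls short of 8883/13 but 12³ = 1728 reaches it, so n = 3.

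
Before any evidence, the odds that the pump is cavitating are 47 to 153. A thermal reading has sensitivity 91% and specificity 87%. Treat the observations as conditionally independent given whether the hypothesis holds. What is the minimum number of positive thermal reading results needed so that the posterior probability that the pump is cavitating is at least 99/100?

Prior odds = 47/153.
False-positive rate = 1 − 0.87 = 0.13; likelihood ratio of a positive = 0.91/0.13 = 7.
Target posterior odds = 0.99/0.01 = 99.
Need (47/153) × 7ⁿ ≥ 99, i.e. 7ⁿ ≥ 15147/47.
7² = 49 falls short of 15147/47 but 7³ = 343 reaches it, so n = 3.

3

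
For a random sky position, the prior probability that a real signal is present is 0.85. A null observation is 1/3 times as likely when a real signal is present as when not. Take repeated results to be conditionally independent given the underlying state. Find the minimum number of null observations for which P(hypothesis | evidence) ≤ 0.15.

4

Prior odds = 0.85/0.15 = 17/3.
Likelihood ratio per null observation = 1/3.
Target posterior odds = 0.15/0.85 = 3/17.
Need (17/3) × (1/3)ⁿ ≤ 3/17, i.e. (1/3)ⁿ ≤ 9/289.
(1/3)³ = 1/27 is still above 9/289 but (1/3)⁴ = 1/81 is at or below it, so n = 4.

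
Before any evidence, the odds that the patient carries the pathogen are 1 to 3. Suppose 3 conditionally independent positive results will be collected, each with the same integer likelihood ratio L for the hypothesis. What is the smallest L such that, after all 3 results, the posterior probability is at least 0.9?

Prior odds = 1/3.
Target odds = 0.9/0.1 = 9.
Need L³ ≥ 9 ÷ (1/3) = 27.
2³ = 8 < 27 ≤ 27 = 3³, so L = 3.

3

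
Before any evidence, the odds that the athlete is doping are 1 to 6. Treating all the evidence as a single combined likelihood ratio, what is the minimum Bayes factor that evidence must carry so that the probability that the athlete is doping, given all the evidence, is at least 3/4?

18

Prior odds = 1/6.
Target odds = 0.75/0.25 = 3.
Required Bayes factor = 3 ÷ (1/6) = 18.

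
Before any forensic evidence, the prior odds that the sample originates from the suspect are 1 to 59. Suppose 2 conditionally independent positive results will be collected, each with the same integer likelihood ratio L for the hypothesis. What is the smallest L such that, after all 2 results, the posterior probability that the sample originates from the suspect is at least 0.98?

Prior odds = 1/59.
Target odds = 0.98/0.02 = 49.
Need L² ≥ 49 ÷ (1/59) = 2891.
53² = 2809 < 2891 ≤ 2916 = 54², so L = 54.

54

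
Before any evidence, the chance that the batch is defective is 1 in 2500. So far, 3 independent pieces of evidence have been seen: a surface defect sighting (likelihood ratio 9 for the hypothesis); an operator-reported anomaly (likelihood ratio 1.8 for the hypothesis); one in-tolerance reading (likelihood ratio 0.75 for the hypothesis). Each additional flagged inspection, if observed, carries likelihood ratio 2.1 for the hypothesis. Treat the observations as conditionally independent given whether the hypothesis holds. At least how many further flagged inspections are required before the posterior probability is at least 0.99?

14

Prior odds = 0.0004/0.9996 = 1/2499.
Combined Bayes factor of the evidence already in hand = 9 × 1.8 × 0.75 = 12.15.
Odds after that evidence = (1/2499) × 12.15 = 81/16660.
Target odds = 0.99/0.01 = 99.
Need 2.1ⁿ ≥ 99 ÷ (81/16660) = 183260/9.
2.1¹³ ≈15447.2 falls short of 183260/9 but 2.1¹⁴ ≈32439.2 reaches it, so n = 14.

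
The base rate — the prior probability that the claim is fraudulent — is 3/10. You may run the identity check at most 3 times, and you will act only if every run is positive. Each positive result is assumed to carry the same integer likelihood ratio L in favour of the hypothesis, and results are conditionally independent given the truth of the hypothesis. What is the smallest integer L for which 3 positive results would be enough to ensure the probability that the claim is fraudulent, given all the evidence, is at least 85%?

Prior odds = 0.3/0.7 = 3/7.
Target odds = 0.85/0.15 = 17/3.
Need L³ ≥ 17/3 ÷ (3/7) = 119/9.
2³ = 8 < 119/9 ≤ 27 = 3³, so L = 3.

3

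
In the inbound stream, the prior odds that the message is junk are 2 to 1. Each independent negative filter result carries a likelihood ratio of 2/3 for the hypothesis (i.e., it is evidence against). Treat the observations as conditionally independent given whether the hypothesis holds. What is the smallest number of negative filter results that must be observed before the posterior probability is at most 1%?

Prior odds = 2.
Likelihood ratio per negative filter result = 2/3.
Target posterior odds = 0.01/0.99 = 1/99.
Need 2 × (2/3)ⁿ ≤ 1/99, i.e. (2/3)ⁿ ≤ 1/198.
(2/3)¹³ = 8192/1594323 is still above 1/198 but (2/3)¹⁴ = 16384/4782969 is at or below it, so n = 14.

14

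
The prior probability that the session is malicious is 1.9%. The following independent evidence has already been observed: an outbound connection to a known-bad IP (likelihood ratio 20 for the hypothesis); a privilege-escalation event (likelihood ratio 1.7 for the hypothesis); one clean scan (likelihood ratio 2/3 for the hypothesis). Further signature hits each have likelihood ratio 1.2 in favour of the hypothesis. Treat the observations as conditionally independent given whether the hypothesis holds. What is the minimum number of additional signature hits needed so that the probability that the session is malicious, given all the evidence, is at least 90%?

17

Prior odds = 0.019/0.981 = 19/981.
Combined Bayes factor of the evidence already in hand = 20 × 1.7 × (2/3) = 68/3.
Odds after that evidence = (19/981) × 68/3 = 1292/2943.
Target odds = 0.9/0.1 = 9.
Need 1.2ⁿ ≥ 9 ÷ (1292/2943) = 26487/1292.
1.2¹⁶ ≈18.4884 falls short of 26487/1292 but 1.2¹⁷ ≈22.1861 reaches it, so n = 17.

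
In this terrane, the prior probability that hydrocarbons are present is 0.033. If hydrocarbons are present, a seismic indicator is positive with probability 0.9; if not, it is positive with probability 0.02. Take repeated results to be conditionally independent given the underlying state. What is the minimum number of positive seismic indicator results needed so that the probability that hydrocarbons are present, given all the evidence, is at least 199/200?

Prior odds = 0.033/0.967 = 33/967.
Likelihood ratio of a positive = 0.9/0.02 = 45.
Target posterior odds = 0.995/0.005 = 199.
Require 45ⁿ ≥ 199 ÷ (33/967) = 192433/33.
45² = 2025 falls short of 192433/33 but 45³ = 91125 reaches it, so n = 3.

3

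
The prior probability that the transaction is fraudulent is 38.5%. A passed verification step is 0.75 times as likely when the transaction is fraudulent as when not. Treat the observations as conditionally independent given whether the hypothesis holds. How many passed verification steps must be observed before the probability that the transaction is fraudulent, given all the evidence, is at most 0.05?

Prior odds: 0.385 ÷ 0.615 = 77/123.
Likelihood ratio per passed verification step = 0.75.
Target posterior odds = 0.05/0.95 = 1/19.
Require 0.75ⁿ ≤ 1/19 ÷ (77/123) = 123/1463.
0.75⁸ = 6561/65536 is still above 123/1463 but 0.75⁹ = 19683/262144 is at or below it, so n = 9.

9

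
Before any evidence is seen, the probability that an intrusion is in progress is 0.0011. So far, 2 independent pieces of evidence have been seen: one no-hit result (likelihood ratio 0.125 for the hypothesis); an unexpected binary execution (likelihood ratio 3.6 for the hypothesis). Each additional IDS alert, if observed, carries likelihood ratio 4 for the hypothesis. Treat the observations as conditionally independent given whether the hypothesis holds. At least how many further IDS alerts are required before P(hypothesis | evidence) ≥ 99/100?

9

Prior odds = 0.0011/0.9989 = 11/9989.
Combined Bayes factor of the evidence already in hand = 0.125 × 3.6 = 0.45.
Odds after that evidence = (11/9989) × 0.45 = 99/199780.
Target odds = 0.99/0.01 = 99.
Need 4ⁿ ≥ 99 ÷ (99/199780) = 199780.
4⁸ = 65536 falls short of 199780 but 4⁹ = 262144 reaches it, so n = 9.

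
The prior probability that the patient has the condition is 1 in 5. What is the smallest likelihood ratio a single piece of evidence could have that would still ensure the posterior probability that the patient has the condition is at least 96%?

96

Prior odds = 0.2/0.8 = 0.25.
Target odds = 0.96/0.04 = 24.
Required Bayes factor = 24 ÷ 0.25 = 96.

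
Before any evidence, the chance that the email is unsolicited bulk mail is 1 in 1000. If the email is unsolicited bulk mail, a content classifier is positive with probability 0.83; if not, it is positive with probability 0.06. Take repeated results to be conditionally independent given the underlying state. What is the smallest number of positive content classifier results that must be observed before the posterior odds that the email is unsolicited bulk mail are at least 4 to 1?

Prior odds = 0.001/0.999 = 1/999.
Likelihood ratio of a positive = 0.83/0.06 = 83/6.
Target odds = 4.
Require (83/6)ⁿ ≥ 4 ÷ (1/999) = 3996.
(83/6)³ = 571787/216 falls short of 3996 but (83/6)⁴ = 47458321/1296 reaches it, so n = 4.

4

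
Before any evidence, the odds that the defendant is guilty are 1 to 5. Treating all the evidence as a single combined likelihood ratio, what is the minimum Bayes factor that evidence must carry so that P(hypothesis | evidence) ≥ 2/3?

Prior odds = 0.2.
Target odds = (2/3)/(1/3) = 2.
Required Bayes factor = 2 ÷ 0.2 = 10.

10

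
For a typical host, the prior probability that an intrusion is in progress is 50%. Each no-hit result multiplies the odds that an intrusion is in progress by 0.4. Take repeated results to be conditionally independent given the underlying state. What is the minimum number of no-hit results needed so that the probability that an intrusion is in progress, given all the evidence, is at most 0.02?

5

Prior odds = 0.5/0.5 = 1.
Likelihood ratio per no-hit result = 0.4.
Target odds: 0.02 ÷ 0.98 = 1/49.
Require 0.4ⁿ ≤ 1/49 ÷ 1 = 1/49.
0.4⁴ = 0.0256 is still above 1/49 but 0.4⁵ = 0.01024 is at or below it, so n = 5.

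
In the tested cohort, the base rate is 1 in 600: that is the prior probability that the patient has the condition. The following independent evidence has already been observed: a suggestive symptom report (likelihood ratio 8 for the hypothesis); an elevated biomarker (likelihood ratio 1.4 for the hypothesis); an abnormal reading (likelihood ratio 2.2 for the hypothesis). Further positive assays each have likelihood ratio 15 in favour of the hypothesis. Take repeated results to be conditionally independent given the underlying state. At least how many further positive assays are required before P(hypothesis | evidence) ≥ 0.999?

4

Prior odds = (1/600)/(599/600) = 1/599.
Combined Bayes factor of the evidence already in hand = 8 × 1.4 × 2.2 = 24.64.
Odds after that evidence = (1/599) × 24.64 = 616/14975.
Target odds = 0.999/0.001 = 999.
Need 15ⁿ ≥ 999 ÷ (616/14975) = 14960025/616.
15³ = 3375 falls short of 14960025/616 but 15⁴ = 50625 reaches it, so n = 4.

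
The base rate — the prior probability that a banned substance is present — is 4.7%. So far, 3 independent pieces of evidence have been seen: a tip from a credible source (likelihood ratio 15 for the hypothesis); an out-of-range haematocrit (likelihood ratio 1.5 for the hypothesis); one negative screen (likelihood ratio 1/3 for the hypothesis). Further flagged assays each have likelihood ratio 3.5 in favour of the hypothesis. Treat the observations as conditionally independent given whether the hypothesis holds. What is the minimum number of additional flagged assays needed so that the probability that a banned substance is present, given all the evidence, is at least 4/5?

2

Prior odds = 0.047/0.953 = 47/953.
Combined Bayes factor of the evidence already in hand = 15 × 1.5 × (1/3) = 7.5.
Odds after that evidence = (47/953) × 7.5 = 705/1906.
Target odds = 0.8/0.2 = 4.
Need 3.5ⁿ ≥ 4 ÷ (705/1906) = 7624/705.
3.5¹ = 3.5 falls short of 7624/705 but 3.5² = 12.25 reaches it, so n = 2.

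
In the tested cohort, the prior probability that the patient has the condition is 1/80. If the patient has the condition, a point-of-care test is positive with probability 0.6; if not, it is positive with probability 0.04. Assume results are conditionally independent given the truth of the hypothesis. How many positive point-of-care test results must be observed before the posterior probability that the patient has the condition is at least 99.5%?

4

Prior odds = 0.0125/0.9875 = 1/79.
Likelihood ratio of a positive = 0.6/0.04 = 15.
Target odds: 0.995 ÷ 0.005 = 199.
Require 15ⁿ ≥ 199 ÷ (1/79) = 15721.
15³ = 3375 falls short of 15721 but 15⁴ = 50625 reaches it, so n = 4.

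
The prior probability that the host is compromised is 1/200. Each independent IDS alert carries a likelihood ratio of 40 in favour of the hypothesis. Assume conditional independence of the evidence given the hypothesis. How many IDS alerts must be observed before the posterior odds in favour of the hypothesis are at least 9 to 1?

3

Prior odds = 0.005/0.995 = 1/199.
Likelihood ratio per IDS alert = 40.
Target odds = 9.
Require 40ⁿ ≥ 9 ÷ (1/199) = 1791.
40² = 1600 falls short of 1791 but 40³ = 64000 reaches it, so n = 3.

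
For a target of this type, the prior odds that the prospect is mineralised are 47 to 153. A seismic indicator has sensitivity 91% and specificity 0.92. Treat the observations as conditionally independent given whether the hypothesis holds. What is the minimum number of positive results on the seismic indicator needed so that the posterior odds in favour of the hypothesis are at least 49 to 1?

3

Prior odds = 47/153.
False-positive rate = 1 − 0.92 = 0.08; likelihood ratio of a positive = 0.91/0.08 = 11.375.
Target odds = 49.
Require 11.375ⁿ ≥ 49 ÷ (47/153) = 7497/47.
11.375² = 129.390625 falls short of 7497/47 but 11.375³ = 753571/512 reaches it, so n = 3.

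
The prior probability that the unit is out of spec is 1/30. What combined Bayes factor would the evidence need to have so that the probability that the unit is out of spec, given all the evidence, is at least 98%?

Prior odds = (1/30)/(29/30) = 1/29.
Target odds = 0.98/0.02 = 49.
Required Bayes factor = 49 ÷ (1/29) = 1421.

1421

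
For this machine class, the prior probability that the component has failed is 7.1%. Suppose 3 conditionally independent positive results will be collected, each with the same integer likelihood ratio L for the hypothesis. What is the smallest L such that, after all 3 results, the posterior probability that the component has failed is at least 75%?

Prior odds = 0.071/0.929 = 71/929.
Target odds = 0.75/0.25 = 3.
Need L³ ≥ 3 ÷ (71/929) = 2787/71.
3³ = 27 < 2787/71 ≤ 64 = 4³, so L = 4.

4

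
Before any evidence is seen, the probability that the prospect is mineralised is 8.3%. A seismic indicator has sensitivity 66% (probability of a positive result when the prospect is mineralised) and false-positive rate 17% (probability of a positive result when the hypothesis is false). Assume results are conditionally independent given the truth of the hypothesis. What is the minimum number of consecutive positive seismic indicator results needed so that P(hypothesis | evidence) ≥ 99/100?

6

Prior odds: 0.083 ÷ 0.917 = 83/917.
Likelihood ratio of a positive result = 0.66/0.17 = 66/17.
Target odds: 0.99 ÷ 0.01 = 99.
Require (66/17)ⁿ ≥ 99 ÷ (83/917) = 90783/83.
(66/17)⁵ ≈882.013 falls short of 90783/83 but (66/17)⁶ ≈3424.29 reaches it, so n = 6.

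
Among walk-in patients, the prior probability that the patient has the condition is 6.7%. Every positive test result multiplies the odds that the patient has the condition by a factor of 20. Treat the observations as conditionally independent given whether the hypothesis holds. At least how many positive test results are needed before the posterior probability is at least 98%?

Prior odds = 0.067/0.933 = 67/933.
Likelihood ratio per positive test result = 20.
Target posterior odds = 0.98/0.02 = 49.
Need (67/933) × 20ⁿ ≥ 49, i.e. 20ⁿ ≥ 45717/67.
20² = 400 falls short of 45717/67 but 20³ = 8000 reaches it, so n = 3.

3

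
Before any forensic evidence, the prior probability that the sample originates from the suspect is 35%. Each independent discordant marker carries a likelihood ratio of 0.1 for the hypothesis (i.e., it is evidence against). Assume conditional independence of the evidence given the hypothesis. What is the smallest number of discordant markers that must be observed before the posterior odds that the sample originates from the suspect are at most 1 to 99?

2

Prior odds = 0.35/0.65 = 7/13.
Likelihood ratio per discordant marker = 0.1.
Target odds = 1/99.
Need (7/13) × 0.1ⁿ ≤ 1/99, i.e. 0.1ⁿ ≤ 13/693.
0.1¹ = 0.1 is still above 13/693 but 0.1² = 0.01 is at or below it, so n = 2.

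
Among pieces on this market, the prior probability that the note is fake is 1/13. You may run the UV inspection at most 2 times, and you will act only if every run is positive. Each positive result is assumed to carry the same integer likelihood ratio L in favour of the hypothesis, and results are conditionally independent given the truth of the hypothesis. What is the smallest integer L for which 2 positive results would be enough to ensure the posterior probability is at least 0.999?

Prior odds = (1/13)/(12/13) = 1/12.
Target odds = 0.999/0.001 = 999.
Need L² ≥ 999 ÷ (1/12) = 11988.
109² = 11881 < 11988 ≤ 12100 = 110², so L = 110.

110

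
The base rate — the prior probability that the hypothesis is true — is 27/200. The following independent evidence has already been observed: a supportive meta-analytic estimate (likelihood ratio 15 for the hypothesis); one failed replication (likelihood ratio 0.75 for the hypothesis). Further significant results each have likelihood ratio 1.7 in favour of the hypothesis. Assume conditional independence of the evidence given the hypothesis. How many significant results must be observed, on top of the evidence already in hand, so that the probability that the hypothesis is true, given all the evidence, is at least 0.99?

Prior odds = 0.135/0.865 = 27/173.
Combined Bayes factor of the evidence already in hand = 15 × 0.75 = 11.25.
Odds after that evidence = (27/173) × 11.25 = 1215/692.
Target odds = 0.99/0.01 = 99.
Need 1.7ⁿ ≥ 99 ÷ (1215/692) = 7612/135.
1.7⁷ = 410338673/10000000 falls short of 7612/135 but 1.7⁸ ≈69.7576 reaches it, so n = 8.

8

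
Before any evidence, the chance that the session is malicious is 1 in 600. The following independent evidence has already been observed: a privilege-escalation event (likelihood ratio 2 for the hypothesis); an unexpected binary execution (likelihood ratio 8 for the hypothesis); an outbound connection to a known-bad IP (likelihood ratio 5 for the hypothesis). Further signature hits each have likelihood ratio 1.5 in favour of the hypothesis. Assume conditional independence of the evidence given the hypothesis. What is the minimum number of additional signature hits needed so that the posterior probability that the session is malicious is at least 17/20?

Prior odds = (1/600)/(599/600) = 1/599.
Combined Bayes factor of the evidence already in hand = 2 × 8 × 5 = 80.
Odds after that evidence = (1/599) × 80 = 80/599.
Target odds = 0.85/0.15 = 17/3.
Need 1.5ⁿ ≥ 17/3 ÷ (80/599) = 10183/240.
1.5⁹ = 19683/512 falls short of 10183/240 but 1.5¹⁰ = 59049/1024 reaches it, so n = 10.

10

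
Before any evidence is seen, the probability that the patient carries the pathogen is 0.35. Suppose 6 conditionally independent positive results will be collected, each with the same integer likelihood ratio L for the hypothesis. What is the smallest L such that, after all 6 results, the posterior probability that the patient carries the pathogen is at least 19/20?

2

Prior odds = 0.35/0.65 = 7/13.
Target odds = 0.95/0.05 = 19.
Need L⁶ ≥ 19 ÷ (7/13) = 247/7.
1⁶ = 1 < 247/7 ≤ 64 = 2⁶, so L = 2.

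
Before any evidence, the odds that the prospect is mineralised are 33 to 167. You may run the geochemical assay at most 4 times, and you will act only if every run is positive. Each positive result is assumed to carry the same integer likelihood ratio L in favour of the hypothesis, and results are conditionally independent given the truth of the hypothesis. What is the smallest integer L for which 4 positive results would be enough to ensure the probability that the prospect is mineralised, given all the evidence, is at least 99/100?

5

Prior odds = 33/167.
Target odds = 0.99/0.01 = 99.
Need L⁴ ≥ 99 ÷ (33/167) = 501.
4⁴ = 256 < 501 ≤ 625 = 5⁴, so L = 5.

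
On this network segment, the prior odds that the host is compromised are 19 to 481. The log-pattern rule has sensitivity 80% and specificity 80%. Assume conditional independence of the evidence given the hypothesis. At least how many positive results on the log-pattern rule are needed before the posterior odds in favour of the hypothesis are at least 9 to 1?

4

Prior odds = 19/481.
False-positive rate = 1 − 0.8 = 0.2; likelihood ratio of a positive = 0.8/0.2 = 4.
Target odds = 9.
Require 4ⁿ ≥ 9 ÷ (19/481) = 4329/19.
4³ = 64 falls short of 4329/19 but 4⁴ = 256 reaches it, so n = 4.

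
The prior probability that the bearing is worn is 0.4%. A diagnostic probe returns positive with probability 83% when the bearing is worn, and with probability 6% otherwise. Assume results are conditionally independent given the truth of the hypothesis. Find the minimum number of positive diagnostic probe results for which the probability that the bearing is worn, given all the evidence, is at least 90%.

Prior odds = 0.004/0.996 = 1/249.
Likelihood ratio of a positive result = 0.83/0.06 = 83/6.
Target posterior odds = 0.9/0.1 = 9.
Require (83/6)ⁿ ≥ 9 ÷ (1/249) = 2241.
(83/6)² = 6889/36 falls short of 2241 but (83/6)³ = 571787/216 reaches it, so n = 3.

3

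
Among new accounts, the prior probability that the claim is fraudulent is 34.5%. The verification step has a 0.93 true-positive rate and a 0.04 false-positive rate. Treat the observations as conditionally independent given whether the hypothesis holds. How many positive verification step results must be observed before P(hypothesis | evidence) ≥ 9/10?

1

Prior odds: 0.345 ÷ 0.655 = 69/131.
Likelihood ratio of a positive result = 0.93/0.04 = 23.25.
Target posterior odds = 0.9/0.1 = 9.
Require 23.25ⁿ ≥ 9 ÷ (69/131) = 393/23.
23.25¹ = 23.25, which meets the required 393/23; so n = 1.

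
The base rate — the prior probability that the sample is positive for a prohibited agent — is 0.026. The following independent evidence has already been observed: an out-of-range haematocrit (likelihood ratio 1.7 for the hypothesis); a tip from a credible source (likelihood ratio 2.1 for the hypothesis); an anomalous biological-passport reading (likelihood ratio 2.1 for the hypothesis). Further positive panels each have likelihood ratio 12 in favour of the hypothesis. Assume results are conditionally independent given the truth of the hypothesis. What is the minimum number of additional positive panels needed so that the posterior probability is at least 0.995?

3

Prior odds = 0.026/0.974 = 13/487.
Combined Bayes factor of the evidence already in hand = 1.7 × 2.1 × 2.1 = 7.497.
Odds after that evidence = (13/487) × 7.497 = 97461/487000.
Target odds = 0.995/0.005 = 199.
Need 12ⁿ ≥ 199 ÷ (97461/487000) = 96913000/97461.
12² = 144 falls short of 96913000/97461 but 12³ = 1728 reaches it, so n = 3.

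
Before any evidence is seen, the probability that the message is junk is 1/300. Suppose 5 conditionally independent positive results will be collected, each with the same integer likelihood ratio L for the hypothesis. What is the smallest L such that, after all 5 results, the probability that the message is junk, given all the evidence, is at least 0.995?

10

Prior odds = (1/300)/(299/300) = 1/299.
Target odds = 0.995/0.005 = 199.
Need L⁵ ≥ 199 ÷ (1/299) = 59501.
9⁵ = 59049 < 59501 ≤ 100000 = 10⁵, so L = 10.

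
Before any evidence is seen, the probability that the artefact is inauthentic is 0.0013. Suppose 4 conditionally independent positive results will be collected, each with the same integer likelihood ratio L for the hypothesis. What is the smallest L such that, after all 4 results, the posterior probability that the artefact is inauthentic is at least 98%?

14

Prior odds = 0.0013/0.9987 = 13/9987.
Target odds = 0.98/0.02 = 49.
Need L⁴ ≥ 49 ÷ (13/9987) = 489363/13.
13⁴ = 28561 < 489363/13 ≤ 38416 = 14⁴, so L = 14.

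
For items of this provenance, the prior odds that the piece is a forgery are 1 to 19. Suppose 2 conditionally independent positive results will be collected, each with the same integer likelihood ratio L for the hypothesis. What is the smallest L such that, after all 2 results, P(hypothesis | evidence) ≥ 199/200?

62

Prior odds = 1/19.
Target odds = 0.995/0.005 = 199.
Need L² ≥ 199 ÷ (1/19) = 3781.
61² = 3721 < 3781 ≤ 3844 = 62², so L = 62.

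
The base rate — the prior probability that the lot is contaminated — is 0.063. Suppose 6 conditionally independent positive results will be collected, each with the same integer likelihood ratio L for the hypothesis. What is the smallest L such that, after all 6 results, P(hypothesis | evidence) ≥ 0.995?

Prior odds = 0.063/0.937 = 63/937.
Target odds = 0.995/0.005 = 199.
Need L⁶ ≥ 199 ÷ (63/937) = 186463/63.
3⁶ = 729 < 186463/63 ≤ 4096 = 4⁶, so L = 4.

4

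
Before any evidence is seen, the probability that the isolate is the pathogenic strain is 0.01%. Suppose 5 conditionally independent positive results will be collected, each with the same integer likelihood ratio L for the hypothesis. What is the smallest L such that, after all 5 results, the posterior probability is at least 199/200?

19

Prior odds = 0.0001/0.9999 = 1/9999.
Target odds = 0.995/0.005 = 199.
Need L⁵ ≥ 199 ÷ (1/9999) = 1989801.
18⁵ = 1889568 < 1989801 ≤ 2476099 = 19⁵, so L = 19.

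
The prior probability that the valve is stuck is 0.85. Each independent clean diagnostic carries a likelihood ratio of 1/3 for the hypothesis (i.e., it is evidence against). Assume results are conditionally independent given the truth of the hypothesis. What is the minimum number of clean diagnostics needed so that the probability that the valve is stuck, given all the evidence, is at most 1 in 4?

3

Prior odds: 0.85 ÷ 0.15 = 17/3.
Likelihood ratio per clean diagnostic = 1/3.
Target odds: 0.25 ÷ 0.75 = 1/3.
Need (17/3) × (1/3)ⁿ ≤ 1/3, i.e. (1/3)ⁿ ≤ 1/17.
(1/3)² = 1/9 is still above 1/17 but (1/3)³ = 1/27 is at or below it, so n = 3.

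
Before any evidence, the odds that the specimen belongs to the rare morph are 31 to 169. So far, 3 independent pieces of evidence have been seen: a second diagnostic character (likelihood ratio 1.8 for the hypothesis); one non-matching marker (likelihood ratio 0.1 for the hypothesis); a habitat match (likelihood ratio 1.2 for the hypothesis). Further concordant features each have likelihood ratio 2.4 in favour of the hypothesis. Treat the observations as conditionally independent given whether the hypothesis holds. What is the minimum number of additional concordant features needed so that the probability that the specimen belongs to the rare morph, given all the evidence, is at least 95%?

8

Prior odds = 31/169.
Combined Bayes factor of the evidence already in hand = 1.8 × 0.1 × 1.2 = 0.216.
Odds after that evidence = (31/169) × 0.216 = 837/21125.
Target odds = 0.95/0.05 = 19.
Need 2.4ⁿ ≥ 19 ÷ (837/21125) = 401375/837.
2.4⁷ = 35831808/78125 falls short of 401375/837 but 2.4⁸ = 429981696/390625 reaches it, so n = 8.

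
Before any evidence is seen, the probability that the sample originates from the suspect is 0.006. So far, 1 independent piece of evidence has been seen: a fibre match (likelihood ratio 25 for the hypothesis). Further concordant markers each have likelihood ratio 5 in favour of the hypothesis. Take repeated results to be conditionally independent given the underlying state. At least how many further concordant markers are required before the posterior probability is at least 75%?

2

Prior odds = 0.006/0.994 = 3/497.
Bayes factor of the evidence already in hand = 25.
Odds after that evidence = (3/497) × 25 = 75/497.
Target odds = 0.75/0.25 = 3.
Need 5ⁿ ≥ 3 ÷ (75/497) = 19.88.
5¹ = 5 falls short of 19.88 but 5² = 25 reaches it, so n = 2.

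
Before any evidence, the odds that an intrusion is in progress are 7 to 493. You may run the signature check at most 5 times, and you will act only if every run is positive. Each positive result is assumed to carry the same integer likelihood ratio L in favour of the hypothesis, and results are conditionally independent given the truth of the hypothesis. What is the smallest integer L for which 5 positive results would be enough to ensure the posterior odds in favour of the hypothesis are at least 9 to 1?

Prior odds = 7/493.
Target odds = 9.
Need L⁵ ≥ 9 ÷ (7/493) = 4437/7.
3⁵ = 243 < 4437/7 ≤ 1024 = 4⁵, so L = 4.

4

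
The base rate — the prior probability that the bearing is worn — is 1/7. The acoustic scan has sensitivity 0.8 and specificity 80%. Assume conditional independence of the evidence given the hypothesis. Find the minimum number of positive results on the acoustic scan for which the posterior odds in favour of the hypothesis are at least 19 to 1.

Prior odds: (1/7) ÷ (6/7) = 1/6.
False-positive rate = 1 − 0.8 = 0.2; likelihood ratio of a positive = 0.8/0.2 = 4.
Target odds = 19.
Need (1/6) × 4ⁿ ≥ 19, i.e. 4ⁿ ≥ 114.
4³ = 64 falls short of 114 but 4⁴ = 256 reaches it, so n = 4.

4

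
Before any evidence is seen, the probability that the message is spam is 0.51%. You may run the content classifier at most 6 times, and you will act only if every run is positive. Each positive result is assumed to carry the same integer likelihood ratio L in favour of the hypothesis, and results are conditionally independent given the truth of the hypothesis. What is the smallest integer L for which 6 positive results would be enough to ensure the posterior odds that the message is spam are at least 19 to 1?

4

Prior odds = 0.0051/0.9949 = 51/9949.
Target odds = 19.
Need L⁶ ≥ 19 ÷ (51/9949) = 189031/51.
3⁶ = 729 < 189031/51 ≤ 4096 = 4⁶, so L = 4.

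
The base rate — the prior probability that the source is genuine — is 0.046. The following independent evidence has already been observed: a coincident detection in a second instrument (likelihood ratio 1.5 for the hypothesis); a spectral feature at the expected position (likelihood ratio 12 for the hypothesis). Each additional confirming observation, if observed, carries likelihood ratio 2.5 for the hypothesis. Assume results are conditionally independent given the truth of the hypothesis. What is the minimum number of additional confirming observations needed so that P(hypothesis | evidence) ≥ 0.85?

Prior odds = 0.046/0.954 = 23/477.
Combined Bayes factor of the evidence already in hand = 1.5 × 12 = 18.
Odds after that evidence = (23/477) × 18 = 46/53.
Target odds = 0.85/0.15 = 17/3.
Need 2.5ⁿ ≥ 17/3 ÷ (46/53) = 901/138.
2.5² = 6.25 falls short of 901/138 but 2.5³ = 15.625 reaches it, so n = 3.

3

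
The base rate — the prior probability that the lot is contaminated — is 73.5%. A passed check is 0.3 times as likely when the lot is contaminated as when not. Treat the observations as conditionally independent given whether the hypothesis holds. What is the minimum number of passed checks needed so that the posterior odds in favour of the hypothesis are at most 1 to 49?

5

Prior odds: 0.735 ÷ 0.265 = 147/53.
Likelihood ratio per passed check = 0.3.
Target odds = 1/49.
Need (147/53) × 0.3ⁿ ≤ 1/49, i.e. 0.3ⁿ ≤ 53/7203.
0.3⁴ = 0.0081 is still above 53/7203 but 0.3⁵ = 243/100000 is at or below it, so n = 5.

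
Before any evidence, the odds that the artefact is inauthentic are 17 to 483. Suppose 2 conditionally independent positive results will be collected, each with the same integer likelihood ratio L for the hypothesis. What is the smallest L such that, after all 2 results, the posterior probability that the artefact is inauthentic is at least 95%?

24

Prior odds = 17/483.
Target odds = 0.95/0.05 = 19.
Need L² ≥ 19 ÷ (17/483) = 9177/17.
23² = 529 < 9177/17 ≤ 576 = 24², so L = 24.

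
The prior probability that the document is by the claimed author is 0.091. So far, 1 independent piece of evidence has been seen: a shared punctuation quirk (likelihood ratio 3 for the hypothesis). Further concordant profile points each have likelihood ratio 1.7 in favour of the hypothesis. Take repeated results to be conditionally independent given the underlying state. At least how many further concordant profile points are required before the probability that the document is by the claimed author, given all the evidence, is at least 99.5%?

13

Prior odds = 0.091/0.909 = 91/909.
Bayes factor of the evidence already in hand = 3.
Odds after that evidence = (91/909) × 3 = 91/303.
Target odds = 0.995/0.005 = 199.
Need 1.7ⁿ ≥ 199 ÷ (91/303) = 60297/91.
1.7¹² ≈582.622 falls short of 60297/91 but 1.7¹³ ≈990.458 reaches it, so n = 13.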